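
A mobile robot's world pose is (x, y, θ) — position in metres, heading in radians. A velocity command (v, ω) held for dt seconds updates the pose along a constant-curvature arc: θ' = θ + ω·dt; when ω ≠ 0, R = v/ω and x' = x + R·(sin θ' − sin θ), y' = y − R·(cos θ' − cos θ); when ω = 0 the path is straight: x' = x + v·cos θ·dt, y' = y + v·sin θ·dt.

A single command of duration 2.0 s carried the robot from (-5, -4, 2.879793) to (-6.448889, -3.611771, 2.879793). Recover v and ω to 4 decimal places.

v = 0.7500, ω = 0.0000

Δθ = 2.879793 − 2.879793 = 0.000000
ω = Δθ/dt = 0.000000/2.0 = 0.0000
ω = 0 → v = (Δx·cos θ + Δy·sin θ)/dt = 0.7500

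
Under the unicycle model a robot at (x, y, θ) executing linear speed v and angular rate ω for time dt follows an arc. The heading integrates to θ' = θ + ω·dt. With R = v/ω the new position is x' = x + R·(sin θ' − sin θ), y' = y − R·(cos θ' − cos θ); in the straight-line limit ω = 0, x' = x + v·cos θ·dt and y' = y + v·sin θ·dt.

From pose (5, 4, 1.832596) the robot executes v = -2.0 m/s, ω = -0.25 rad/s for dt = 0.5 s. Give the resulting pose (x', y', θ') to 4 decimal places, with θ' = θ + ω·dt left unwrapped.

(5.1979, 3.0204, 1.7076)

θ' = 1.8326 + -0.25·0.5 = 1.7076
R = v/ω = -2.0/-0.25 = 8.0000
x' = 5 + 8.0000·(sin 1.7076 − sin 1.8326) = 5.1979
y' = 4 − 8.0000·(cos 1.7076 − cos 1.8326) = 3.0204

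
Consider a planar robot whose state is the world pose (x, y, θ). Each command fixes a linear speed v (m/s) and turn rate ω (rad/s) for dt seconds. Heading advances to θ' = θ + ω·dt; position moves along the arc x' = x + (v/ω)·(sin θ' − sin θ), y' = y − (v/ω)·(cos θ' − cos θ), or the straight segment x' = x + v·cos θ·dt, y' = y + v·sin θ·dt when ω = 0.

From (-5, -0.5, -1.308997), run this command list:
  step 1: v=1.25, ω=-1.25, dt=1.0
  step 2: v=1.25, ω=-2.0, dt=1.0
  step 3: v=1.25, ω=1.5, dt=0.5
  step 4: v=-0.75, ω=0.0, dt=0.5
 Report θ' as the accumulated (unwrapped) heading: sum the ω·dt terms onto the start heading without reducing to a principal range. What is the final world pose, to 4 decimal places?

step 1: θ'=-2.5590 (R=-1.0000) → pose (-5.4157, -1.5939, -2.5590)
step 2: θ'=-4.5590 (R=-0.6250) → pose (-6.3773, -1.1675, -4.5590)
step 3: θ'=-3.8090 (R=0.8333) → pose (-6.6850, -0.6403, -3.8090)
step 4: θ'=-3.8090 (straight) → pose (-6.3905, -0.8724, -3.8090)

(-6.3905, -0.8724, -3.8090)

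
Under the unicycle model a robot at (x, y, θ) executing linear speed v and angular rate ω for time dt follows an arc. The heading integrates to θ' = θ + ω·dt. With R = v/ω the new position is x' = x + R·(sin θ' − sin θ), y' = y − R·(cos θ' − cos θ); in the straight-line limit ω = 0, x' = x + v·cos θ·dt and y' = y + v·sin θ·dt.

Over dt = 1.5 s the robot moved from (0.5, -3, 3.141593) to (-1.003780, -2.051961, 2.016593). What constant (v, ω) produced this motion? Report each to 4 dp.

Δθ = 2.016593 − 3.141593 = -1.125000
ω = Δθ/dt = -1.125000/1.5 = -0.7500
R = Δx/(sin θ' − sin θ) = -1.6667
v = R·ω = -1.6667·-0.7500 = 1.2500

v = 1.2500, ω = -0.7500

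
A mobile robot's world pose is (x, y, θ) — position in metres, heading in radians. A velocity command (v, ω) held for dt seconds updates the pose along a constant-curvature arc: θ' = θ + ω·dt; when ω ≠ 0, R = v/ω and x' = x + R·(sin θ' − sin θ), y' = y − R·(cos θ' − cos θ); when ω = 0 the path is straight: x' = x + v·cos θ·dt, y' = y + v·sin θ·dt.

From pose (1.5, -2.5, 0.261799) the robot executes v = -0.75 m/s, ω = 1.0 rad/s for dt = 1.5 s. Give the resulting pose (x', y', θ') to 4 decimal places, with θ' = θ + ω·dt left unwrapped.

θ' = 0.2618 + 1.0·1.5 = 1.7618
R = v/ω = -0.75/1.0 = -0.7500
x' = 1.5 + -0.7500·(sin 1.7618 − sin 0.2618) = 0.9578
y' = -2.5 − -0.7500·(cos 1.7618 − cos 0.2618) = -3.3668

(0.9578, -3.3668, 1.7618)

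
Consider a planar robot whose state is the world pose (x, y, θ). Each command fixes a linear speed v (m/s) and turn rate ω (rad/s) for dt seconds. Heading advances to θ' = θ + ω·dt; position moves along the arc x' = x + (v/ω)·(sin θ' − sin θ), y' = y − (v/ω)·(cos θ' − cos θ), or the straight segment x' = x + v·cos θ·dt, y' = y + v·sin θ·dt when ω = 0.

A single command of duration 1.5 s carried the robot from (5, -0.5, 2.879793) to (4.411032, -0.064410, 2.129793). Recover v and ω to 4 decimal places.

v = 0.5000, ω = -0.5000

Δθ = 2.129793 − 2.879793 = -0.750000
ω = Δθ/dt = -0.750000/1.5 = -0.5000
R = Δx/(sin θ' − sin θ) = -1.0000
v = R·ω = -1.0000·-0.5000 = 0.5000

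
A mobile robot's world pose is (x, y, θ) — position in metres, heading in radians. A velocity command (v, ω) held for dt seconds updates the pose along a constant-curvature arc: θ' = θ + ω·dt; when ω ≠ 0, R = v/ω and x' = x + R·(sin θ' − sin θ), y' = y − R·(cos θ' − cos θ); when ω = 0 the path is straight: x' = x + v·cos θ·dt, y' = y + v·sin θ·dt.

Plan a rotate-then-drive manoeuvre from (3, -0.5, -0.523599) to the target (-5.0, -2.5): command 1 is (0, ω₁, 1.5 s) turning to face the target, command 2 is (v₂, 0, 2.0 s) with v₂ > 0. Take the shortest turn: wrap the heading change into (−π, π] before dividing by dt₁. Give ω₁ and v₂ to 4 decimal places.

heading to target = atan2(-2.5−-0.5, -5−3) = -2.8966
Δθ = wrap(-2.8966 − -0.5236) = -2.3730; ω₁ = Δθ/dt₁ = -1.5820
distance = √((-5−3)² + (-2.5−-0.5)²) = 8.2462; v₂ = distance/dt₂ = 4.1231

ω₁ = -1.5820, v₂ = 4.1231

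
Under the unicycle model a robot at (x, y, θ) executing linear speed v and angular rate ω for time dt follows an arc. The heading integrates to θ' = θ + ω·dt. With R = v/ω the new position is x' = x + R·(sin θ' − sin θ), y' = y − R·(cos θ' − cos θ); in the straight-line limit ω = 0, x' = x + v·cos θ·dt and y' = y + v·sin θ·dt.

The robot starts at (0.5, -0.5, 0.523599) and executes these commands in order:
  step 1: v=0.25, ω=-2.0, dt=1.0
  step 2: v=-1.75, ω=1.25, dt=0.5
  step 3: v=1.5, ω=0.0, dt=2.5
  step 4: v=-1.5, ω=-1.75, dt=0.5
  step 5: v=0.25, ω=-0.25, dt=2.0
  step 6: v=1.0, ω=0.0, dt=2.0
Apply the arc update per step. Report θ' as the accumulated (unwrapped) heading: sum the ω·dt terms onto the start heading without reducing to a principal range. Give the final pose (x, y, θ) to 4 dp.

(1.2007, -3.9691, -2.2264)

step 1: θ'=-1.4764 (R=-0.1250) → pose (0.6869, -0.5965, -1.4764)
step 2: θ'=-0.8514 (R=-1.4000) → pose (0.3463, 0.1941, -0.8514)
step 3: θ'=-0.8514 (straight) → pose (2.8172, -2.6267, -0.8514)
step 4: θ'=-1.7264 (R=0.8571) → pose (2.6152, -1.9291, -1.7264)
step 5: θ'=-2.2264 (R=-1.0000) → pose (2.4200, -2.3837, -2.2264)
step 6: θ'=-2.2264 (straight) → pose (1.2007, -3.9691, -2.2264)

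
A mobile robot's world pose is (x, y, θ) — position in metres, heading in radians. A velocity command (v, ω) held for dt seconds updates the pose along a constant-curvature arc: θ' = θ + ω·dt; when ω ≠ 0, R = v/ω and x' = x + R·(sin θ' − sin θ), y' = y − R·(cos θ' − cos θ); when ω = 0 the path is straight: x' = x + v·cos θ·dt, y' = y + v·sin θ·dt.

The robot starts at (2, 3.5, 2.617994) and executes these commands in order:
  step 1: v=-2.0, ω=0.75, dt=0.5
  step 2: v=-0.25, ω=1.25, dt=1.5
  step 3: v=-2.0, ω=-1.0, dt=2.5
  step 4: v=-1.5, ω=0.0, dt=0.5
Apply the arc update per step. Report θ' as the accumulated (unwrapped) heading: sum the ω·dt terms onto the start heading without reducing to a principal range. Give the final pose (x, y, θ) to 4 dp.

step 1: θ'=2.9930 (R=-2.6667) → pose (2.9385, 3.1721, 2.9930)
step 2: θ'=4.8680 (R=-0.2000) → pose (3.1657, 3.4009, 4.8680)
step 3: θ'=2.3680 (R=2.0000) → pose (6.5390, 5.1417, 2.3680)
step 4: θ'=2.3680 (straight) → pose (7.0755, 4.6176, 2.3680)

(7.0755, 4.6176, 2.3680)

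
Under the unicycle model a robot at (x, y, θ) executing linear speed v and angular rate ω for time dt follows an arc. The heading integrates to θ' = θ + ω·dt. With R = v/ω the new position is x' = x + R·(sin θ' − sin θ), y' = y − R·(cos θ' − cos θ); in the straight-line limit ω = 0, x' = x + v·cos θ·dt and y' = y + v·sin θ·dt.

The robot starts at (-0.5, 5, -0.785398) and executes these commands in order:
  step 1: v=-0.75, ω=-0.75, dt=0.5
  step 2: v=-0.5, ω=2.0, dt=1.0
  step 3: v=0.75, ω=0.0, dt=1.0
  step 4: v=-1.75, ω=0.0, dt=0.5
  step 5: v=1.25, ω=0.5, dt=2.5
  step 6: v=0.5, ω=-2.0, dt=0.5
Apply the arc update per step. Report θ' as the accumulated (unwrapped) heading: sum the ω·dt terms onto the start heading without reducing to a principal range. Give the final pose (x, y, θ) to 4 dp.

(-0.9031, 8.4310, 1.0896)

step 1: θ'=-1.1604 (R=1.0000) → pose (-0.7099, 5.3081, -1.1604)
step 2: θ'=0.8396 (R=-0.2500) → pose (-1.1252, 5.3753, 0.8396)
step 3: θ'=0.8396 (straight) → pose (-0.6244, 5.9336, 0.8396)
step 4: θ'=0.8396 (straight) → pose (-1.2087, 5.2823, 0.8396)
step 5: θ'=2.0896 (R=2.5000) → pose (-0.8986, 8.1913, 2.0896)
step 6: θ'=1.0896 (R=-0.2500) → pose (-0.9031, 8.4310, 1.0896)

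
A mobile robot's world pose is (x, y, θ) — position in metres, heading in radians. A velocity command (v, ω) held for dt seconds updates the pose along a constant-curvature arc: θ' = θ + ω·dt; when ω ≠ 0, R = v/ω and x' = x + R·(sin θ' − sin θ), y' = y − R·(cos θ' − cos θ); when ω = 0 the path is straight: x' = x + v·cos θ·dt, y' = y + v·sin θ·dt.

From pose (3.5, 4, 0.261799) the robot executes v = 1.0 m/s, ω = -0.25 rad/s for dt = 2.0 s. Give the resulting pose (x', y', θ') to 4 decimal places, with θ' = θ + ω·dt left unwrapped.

θ' = 0.2618 + -0.25·2.0 = -0.2382
R = v/ω = 1.0/-0.25 = -4.0000
x' = 3.5 + -4.0000·(sin -0.2382 − sin 0.2618) = 5.4791
y' = 4 − -4.0000·(cos -0.2382 − cos 0.2618) = 4.0234

(5.4791, 4.0234, -0.2382)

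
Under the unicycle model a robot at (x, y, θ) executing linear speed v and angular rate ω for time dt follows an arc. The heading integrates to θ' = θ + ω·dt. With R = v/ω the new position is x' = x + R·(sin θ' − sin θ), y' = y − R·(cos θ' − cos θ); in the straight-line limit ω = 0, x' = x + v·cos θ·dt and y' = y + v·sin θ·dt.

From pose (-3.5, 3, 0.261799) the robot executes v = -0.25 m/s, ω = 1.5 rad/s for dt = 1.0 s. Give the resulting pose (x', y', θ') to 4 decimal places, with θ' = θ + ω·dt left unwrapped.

θ' = 0.2618 + 1.5·1.0 = 1.7618
R = v/ω = -0.25/1.5 = -0.1667
x' = -3.5 + -0.1667·(sin 1.7618 − sin 0.2618) = -3.6205
y' = 3 − -0.1667·(cos 1.7618 − cos 0.2618) = 2.8074

(-3.6205, 2.8074, 1.7618)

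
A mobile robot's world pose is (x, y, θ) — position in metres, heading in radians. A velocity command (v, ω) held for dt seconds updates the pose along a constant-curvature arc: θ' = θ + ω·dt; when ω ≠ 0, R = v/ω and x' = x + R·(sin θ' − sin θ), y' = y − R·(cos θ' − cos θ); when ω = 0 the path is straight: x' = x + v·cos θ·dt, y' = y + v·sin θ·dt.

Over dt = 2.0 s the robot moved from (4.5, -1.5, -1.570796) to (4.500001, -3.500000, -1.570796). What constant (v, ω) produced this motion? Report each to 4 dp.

Δθ = -1.570796 − -1.570796 = 0.000000
ω = Δθ/dt = 0.000000/2.0 = 0.0000
ω = 0 → v = (Δx·cos θ + Δy·sin θ)/dt = 1.0000

v = 1.0000, ω = 0.0000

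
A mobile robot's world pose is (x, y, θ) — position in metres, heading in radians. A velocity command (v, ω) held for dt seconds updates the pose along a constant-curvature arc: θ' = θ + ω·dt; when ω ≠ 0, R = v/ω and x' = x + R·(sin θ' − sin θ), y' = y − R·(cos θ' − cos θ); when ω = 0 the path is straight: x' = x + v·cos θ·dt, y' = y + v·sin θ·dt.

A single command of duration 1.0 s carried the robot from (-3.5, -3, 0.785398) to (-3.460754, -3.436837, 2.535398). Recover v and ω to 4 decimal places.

v = -0.5000, ω = 1.7500

Δθ = 2.535398 − 0.785398 = 1.750000
ω = Δθ/dt = 1.750000/1.0 = 1.7500
R = −Δy/(cos θ' − cos θ) = -0.2857
v = R·ω = -0.2857·1.7500 = -0.5000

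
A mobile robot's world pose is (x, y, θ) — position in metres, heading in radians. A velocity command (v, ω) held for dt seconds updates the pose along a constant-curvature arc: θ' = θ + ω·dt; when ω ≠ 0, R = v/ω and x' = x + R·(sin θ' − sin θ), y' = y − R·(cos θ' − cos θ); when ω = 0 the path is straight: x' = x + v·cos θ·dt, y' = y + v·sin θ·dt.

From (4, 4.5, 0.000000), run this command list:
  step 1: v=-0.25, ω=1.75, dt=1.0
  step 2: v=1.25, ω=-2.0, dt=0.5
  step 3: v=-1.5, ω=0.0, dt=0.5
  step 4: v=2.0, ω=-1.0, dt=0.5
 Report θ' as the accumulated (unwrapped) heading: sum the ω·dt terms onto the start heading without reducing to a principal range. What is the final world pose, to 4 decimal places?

step 1: θ'=1.7500 (R=-0.1429) → pose (3.8594, 4.3317, 1.7500)
step 2: θ'=0.7500 (R=-0.6250) → pose (4.0484, 4.9004, 0.7500)
step 3: θ'=0.7500 (straight) → pose (3.4996, 4.3892, 0.7500)
step 4: θ'=0.2500 (R=-2.0000) → pose (4.3681, 4.8636, 0.2500)

(4.3681, 4.8636, 0.2500)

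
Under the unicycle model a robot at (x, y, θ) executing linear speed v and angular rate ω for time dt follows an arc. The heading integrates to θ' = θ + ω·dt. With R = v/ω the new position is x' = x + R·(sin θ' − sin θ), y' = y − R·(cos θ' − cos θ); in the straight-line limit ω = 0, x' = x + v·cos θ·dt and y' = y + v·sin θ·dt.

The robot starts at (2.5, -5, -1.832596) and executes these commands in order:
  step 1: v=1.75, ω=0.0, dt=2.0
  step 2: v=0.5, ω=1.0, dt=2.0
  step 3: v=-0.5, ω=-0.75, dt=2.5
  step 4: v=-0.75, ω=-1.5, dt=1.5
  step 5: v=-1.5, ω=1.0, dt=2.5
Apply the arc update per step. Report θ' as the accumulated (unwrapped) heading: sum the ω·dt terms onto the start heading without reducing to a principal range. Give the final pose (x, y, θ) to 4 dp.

(4.8314, -6.7834, -1.4576)

step 1: θ'=-1.8326 (straight) → pose (1.5941, -8.3807, -1.8326)
step 2: θ'=0.1674 (R=0.5000) → pose (2.1604, -9.0032, 0.1674)
step 3: θ'=-1.7076 (R=0.6667) → pose (1.3889, -8.2549, -1.7076)
step 4: θ'=-3.9576 (R=0.5000) → pose (2.2484, -7.9805, -3.9576)
step 5: θ'=-1.4576 (R=-1.5000) → pose (4.8314, -6.7834, -1.4576)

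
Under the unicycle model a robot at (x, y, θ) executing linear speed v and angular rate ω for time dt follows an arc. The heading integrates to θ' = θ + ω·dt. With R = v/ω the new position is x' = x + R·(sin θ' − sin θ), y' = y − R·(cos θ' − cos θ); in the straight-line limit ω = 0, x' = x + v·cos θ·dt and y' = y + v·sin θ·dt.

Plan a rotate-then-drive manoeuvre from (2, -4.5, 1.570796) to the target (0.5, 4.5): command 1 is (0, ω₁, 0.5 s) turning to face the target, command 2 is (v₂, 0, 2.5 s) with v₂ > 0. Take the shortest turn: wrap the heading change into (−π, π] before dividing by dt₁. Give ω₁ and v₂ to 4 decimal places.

heading to target = atan2(4.5−-4.5, 0.5−2) = 1.7359
Δθ = wrap(1.7359 − 1.5708) = 0.1651; ω₁ = Δθ/dt₁ = 0.3303
distance = √((0.5−2)² + (4.5−-4.5)²) = 9.1241; v₂ = distance/dt₂ = 3.6497

ω₁ = 0.3303, v₂ = 3.6497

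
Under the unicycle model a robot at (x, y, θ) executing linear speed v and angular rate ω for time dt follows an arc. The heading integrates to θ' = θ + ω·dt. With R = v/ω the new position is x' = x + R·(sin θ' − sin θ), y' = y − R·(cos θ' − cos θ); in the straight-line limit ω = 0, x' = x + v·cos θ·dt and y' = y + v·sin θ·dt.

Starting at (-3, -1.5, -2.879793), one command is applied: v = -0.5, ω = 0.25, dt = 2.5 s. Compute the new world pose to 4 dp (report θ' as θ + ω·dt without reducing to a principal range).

(-1.9675, -0.8319, -2.2548)

θ' = -2.8798 + 0.25·2.5 = -2.2548
R = v/ω = -0.5/0.25 = -2.0000
x' = -3 + -2.0000·(sin -2.2548 − sin -2.8798) = -1.9675
y' = -1.5 − -2.0000·(cos -2.2548 − cos -2.8798) = -0.8319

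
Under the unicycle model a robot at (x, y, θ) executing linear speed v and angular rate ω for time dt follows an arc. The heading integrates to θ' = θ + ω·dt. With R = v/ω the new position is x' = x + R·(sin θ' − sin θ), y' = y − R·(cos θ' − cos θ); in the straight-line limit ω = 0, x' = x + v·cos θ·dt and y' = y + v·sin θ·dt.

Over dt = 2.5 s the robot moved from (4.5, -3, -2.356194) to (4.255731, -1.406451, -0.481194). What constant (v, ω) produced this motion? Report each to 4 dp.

Δθ = -0.481194 − -2.356194 = 1.875000
ω = Δθ/dt = 1.875000/2.5 = 0.7500
R = −Δy/(cos θ' − cos θ) = -1.0000
v = R·ω = -1.0000·0.7500 = -0.7500

v = -0.7500, ω = 0.7500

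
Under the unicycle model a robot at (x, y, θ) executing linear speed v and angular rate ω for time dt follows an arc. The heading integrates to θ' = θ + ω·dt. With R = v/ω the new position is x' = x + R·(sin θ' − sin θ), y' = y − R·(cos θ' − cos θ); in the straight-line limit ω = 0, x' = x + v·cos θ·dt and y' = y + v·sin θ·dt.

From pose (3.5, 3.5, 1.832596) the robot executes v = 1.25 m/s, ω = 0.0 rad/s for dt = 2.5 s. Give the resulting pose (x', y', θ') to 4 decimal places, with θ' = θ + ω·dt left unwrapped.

θ' = 1.8326 + 0.0·2.5 = 1.8326
ω = 0 → straight: x' = 3.5 + 1.25·cos(1.8326)·2.5 = 2.6912
y' = 3.5 + 1.25·sin(1.8326)·2.5 = 6.5185

(2.6912, 6.5185, 1.8326)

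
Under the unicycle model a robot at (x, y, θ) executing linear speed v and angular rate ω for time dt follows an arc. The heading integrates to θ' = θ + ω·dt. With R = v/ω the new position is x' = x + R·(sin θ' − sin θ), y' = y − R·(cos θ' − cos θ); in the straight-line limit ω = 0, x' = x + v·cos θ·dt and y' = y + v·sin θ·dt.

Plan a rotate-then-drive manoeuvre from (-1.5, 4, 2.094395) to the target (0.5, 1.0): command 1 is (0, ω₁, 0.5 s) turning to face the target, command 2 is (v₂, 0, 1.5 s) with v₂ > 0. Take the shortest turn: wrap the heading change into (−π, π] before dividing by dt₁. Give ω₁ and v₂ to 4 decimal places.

heading to target = atan2(1−4, 0.5−-1.5) = -0.9828
Δθ = wrap(-0.9828 − 2.0944) = -3.0772; ω₁ = Δθ/dt₁ = -6.1544
distance = √((0.5−-1.5)² + (1−4)²) = 3.6056; v₂ = distance/dt₂ = 2.4037

ω₁ = -6.1544, v₂ = 2.4037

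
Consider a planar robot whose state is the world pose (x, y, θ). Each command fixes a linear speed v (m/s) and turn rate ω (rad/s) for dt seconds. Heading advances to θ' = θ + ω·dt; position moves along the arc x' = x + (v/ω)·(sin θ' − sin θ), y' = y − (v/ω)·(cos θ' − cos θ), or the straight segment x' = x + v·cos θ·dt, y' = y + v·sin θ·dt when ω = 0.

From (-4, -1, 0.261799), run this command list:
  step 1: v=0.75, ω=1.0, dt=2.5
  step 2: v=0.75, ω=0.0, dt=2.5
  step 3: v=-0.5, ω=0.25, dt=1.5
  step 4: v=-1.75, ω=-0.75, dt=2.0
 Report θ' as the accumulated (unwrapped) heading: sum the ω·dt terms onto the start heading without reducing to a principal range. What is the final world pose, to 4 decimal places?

step 1: θ'=2.7618 (R=0.7500) → pose (-3.9161, 0.4210, 2.7618)
step 2: θ'=2.7618 (straight) → pose (-5.6575, 1.1161, 2.7618)
step 3: θ'=3.1368 (R=-2.0000) → pose (-4.9256, 0.9736, 3.1368)
step 4: θ'=1.6368 (R=2.3333) → pose (-2.6085, -1.2058, 1.6368)

(-2.6085, -1.2058, 1.6368)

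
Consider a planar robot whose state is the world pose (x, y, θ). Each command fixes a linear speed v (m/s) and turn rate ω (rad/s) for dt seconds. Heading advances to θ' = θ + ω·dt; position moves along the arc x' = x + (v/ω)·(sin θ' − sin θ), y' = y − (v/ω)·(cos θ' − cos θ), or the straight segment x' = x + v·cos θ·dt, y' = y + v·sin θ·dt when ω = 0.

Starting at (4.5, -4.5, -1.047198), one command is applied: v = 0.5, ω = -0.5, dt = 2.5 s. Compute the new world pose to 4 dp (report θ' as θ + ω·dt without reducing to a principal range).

θ' = -1.0472 + -0.5·2.5 = -2.2972
R = v/ω = 0.5/-0.5 = -1.0000
x' = 4.5 + -1.0000·(sin -2.2972 − sin -1.0472) = 4.3815
y' = -4.5 − -1.0000·(cos -2.2972 − cos -1.0472) = -5.6642

(4.3815, -5.6642, -2.2972)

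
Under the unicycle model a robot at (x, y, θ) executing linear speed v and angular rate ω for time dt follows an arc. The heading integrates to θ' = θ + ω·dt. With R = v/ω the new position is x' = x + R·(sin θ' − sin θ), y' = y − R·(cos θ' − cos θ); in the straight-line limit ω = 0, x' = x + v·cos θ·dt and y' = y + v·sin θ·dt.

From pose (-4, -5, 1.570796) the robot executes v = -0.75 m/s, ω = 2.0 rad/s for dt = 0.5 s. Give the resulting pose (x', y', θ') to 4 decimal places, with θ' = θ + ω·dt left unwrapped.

(-3.8276, -5.3156, 2.5708)

θ' = 1.5708 + 2.0·0.5 = 2.5708
R = v/ω = -0.75/2.0 = -0.3750
x' = -4 + -0.3750·(sin 2.5708 − sin 1.5708) = -3.8276
y' = -5 − -0.3750·(cos 2.5708 − cos 1.5708) = -5.3156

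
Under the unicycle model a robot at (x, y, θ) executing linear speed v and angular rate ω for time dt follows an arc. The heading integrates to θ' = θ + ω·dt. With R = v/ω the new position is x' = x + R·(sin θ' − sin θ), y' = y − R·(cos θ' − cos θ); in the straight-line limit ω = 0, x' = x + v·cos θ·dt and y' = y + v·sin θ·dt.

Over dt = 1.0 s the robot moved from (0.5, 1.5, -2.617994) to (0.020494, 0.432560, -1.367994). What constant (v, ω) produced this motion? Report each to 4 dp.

Δθ = -1.367994 − -2.617994 = 1.250000
ω = Δθ/dt = 1.250000/1.0 = 1.2500
R = −Δy/(cos θ' − cos θ) = 1.0000
v = R·ω = 1.0000·1.2500 = 1.2500

v = 1.2500, ω = 1.2500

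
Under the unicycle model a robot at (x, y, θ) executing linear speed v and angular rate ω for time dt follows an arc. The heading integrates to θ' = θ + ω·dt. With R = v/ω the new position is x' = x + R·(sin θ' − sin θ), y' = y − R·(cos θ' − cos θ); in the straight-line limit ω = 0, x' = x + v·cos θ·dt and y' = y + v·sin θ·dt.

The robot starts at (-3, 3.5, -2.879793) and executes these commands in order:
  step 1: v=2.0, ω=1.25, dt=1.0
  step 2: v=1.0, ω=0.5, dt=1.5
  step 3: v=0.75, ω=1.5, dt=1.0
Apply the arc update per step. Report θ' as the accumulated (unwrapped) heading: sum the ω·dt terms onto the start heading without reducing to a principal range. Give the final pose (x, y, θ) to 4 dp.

step 1: θ'=-1.6298 (R=1.6000) → pose (-4.1831, 2.0489, -1.6298)
step 2: θ'=-0.8798 (R=2.0000) → pose (-3.7278, 0.6563, -0.8798)
step 3: θ'=0.6202 (R=0.5000) → pose (-3.0519, 0.5681, 0.6202)

(-3.0519, 0.5681, 0.6202)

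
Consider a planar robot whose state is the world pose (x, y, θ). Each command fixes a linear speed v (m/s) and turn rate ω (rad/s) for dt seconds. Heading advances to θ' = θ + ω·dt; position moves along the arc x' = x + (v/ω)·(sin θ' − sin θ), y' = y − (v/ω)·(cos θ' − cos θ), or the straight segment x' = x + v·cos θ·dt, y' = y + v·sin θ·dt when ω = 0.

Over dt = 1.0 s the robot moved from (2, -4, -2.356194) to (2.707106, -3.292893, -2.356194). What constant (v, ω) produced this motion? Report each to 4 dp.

Δθ = -2.356194 − -2.356194 = 0.000000
ω = Δθ/dt = 0.000000/1.0 = 0.0000
ω = 0 → v = (Δx·cos θ + Δy·sin θ)/dt = -1.0000

v = -1.0000, ω = 0.0000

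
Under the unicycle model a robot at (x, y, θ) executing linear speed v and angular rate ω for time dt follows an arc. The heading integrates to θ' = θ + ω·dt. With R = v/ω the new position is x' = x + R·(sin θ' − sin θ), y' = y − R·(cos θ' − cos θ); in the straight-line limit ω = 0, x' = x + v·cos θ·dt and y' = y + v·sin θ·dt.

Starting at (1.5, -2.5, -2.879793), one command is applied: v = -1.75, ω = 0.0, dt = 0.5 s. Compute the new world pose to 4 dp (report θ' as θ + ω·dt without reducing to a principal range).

(2.3452, -2.2735, -2.8798)

θ' = -2.8798 + 0.0·0.5 = -2.8798
ω = 0 → straight: x' = 1.5 + -1.75·cos(-2.8798)·0.5 = 2.3452
y' = -2.5 + -1.75·sin(-2.8798)·0.5 = -2.2735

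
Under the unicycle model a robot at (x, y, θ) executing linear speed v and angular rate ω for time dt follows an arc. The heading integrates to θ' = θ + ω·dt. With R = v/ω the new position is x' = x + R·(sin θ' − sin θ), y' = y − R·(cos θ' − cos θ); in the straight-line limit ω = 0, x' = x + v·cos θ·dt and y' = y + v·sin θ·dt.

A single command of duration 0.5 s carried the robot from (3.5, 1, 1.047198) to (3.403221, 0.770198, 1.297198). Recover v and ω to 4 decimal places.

v = -0.5000, ω = 0.5000

Δθ = 1.297198 − 1.047198 = 0.250000
ω = Δθ/dt = 0.250000/0.5 = 0.5000
R = −Δy/(cos θ' − cos θ) = -1.0000
v = R·ω = -1.0000·0.5000 = -0.5000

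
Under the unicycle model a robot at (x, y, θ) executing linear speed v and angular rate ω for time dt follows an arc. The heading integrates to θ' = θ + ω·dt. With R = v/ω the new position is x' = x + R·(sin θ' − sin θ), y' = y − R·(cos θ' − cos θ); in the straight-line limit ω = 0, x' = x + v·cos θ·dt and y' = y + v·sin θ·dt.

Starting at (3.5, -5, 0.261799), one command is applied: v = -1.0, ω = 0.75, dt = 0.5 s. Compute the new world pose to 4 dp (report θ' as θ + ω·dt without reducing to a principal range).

θ' = 0.2618 + 0.75·0.5 = 0.6368
R = v/ω = -1.0/0.75 = -1.3333
x' = 3.5 + -1.3333·(sin 0.6368 − sin 0.2618) = 3.0523
y' = -5 − -1.3333·(cos 0.6368 − cos 0.2618) = -5.2159

(3.0523, -5.2159, 0.6368)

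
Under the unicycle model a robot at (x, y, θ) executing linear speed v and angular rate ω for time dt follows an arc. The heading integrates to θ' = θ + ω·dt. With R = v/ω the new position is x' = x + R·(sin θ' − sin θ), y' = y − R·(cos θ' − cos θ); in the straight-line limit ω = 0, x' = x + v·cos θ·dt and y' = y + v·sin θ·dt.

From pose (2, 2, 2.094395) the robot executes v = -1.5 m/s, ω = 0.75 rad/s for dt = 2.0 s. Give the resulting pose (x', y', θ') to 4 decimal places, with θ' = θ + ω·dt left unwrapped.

(4.6070, 1.2016, 3.5944)

θ' = 2.0944 + 0.75·2.0 = 3.5944
R = v/ω = -1.5/0.75 = -2.0000
x' = 2 + -2.0000·(sin 3.5944 − sin 2.0944) = 4.6070
y' = 2 − -2.0000·(cos 3.5944 − cos 2.0944) = 1.2016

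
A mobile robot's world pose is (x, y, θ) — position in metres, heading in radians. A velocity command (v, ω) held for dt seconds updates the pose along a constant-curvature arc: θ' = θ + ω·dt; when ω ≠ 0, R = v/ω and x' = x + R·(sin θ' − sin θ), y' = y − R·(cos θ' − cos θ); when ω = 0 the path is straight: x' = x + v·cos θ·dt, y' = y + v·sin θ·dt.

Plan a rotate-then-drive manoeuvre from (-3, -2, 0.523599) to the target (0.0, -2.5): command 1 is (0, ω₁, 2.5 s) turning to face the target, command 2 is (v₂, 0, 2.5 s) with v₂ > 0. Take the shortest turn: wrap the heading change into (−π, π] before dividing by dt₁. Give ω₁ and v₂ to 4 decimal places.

heading to target = atan2(-2.5−-2, 0−-3) = -0.1651
Δθ = wrap(-0.1651 − 0.5236) = -0.6887; ω₁ = Δθ/dt₁ = -0.2755
distance = √((0−-3)² + (-2.5−-2)²) = 3.0414; v₂ = distance/dt₂ = 1.2166

ω₁ = -0.2755, v₂ = 1.2166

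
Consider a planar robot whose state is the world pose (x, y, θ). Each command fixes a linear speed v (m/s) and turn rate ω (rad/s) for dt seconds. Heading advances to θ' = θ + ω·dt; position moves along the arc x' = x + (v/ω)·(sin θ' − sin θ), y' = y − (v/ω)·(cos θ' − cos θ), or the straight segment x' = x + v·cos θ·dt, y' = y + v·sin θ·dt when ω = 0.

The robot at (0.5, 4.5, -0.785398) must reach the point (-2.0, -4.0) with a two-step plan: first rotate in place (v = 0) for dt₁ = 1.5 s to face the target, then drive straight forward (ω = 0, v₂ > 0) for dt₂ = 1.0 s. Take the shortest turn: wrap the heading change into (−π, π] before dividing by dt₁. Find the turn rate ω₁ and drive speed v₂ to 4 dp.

ω₁ = -0.7143, v₂ = 8.8600

heading to target = atan2(-4−4.5, -2−0.5) = -1.8568
Δθ = wrap(-1.8568 − -0.7854) = -1.0714; ω₁ = Δθ/dt₁ = -0.7143
distance = √((-2−0.5)² + (-4−4.5)²) = 8.8600; v₂ = distance/dt₂ = 8.8600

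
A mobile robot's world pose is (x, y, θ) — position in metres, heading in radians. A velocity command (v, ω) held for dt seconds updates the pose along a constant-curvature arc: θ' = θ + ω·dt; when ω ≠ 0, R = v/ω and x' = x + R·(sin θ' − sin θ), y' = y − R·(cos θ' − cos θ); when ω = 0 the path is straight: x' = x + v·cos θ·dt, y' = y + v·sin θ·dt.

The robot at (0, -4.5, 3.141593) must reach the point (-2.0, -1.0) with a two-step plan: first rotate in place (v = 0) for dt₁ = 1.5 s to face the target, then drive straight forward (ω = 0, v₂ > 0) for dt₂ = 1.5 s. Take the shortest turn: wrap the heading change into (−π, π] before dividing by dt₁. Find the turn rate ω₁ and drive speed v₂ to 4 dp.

heading to target = atan2(-1−-4.5, -2−0) = 2.0899
Δθ = wrap(2.0899 − 3.1416) = -1.0517; ω₁ = Δθ/dt₁ = -0.7011
distance = √((-2−0)² + (-1−-4.5)²) = 4.0311; v₂ = distance/dt₂ = 2.6874

ω₁ = -0.7011, v₂ = 2.6874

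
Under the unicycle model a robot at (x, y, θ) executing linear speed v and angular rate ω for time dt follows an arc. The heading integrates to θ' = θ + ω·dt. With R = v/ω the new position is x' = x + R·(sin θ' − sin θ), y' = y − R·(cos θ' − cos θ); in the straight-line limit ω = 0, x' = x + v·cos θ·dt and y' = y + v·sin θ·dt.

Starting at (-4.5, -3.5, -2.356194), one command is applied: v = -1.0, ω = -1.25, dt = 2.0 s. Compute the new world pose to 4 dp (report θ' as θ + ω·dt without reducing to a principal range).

θ' = -2.3562 + -1.25·2.0 = -4.8562
R = v/ω = -1.0/-1.25 = 0.8000
x' = -4.5 + 0.8000·(sin -4.8562 − sin -2.3562) = -3.1426
y' = -3.5 − 0.8000·(cos -4.8562 − cos -2.3562) = -4.1803

(-3.1426, -4.1803, -4.8562)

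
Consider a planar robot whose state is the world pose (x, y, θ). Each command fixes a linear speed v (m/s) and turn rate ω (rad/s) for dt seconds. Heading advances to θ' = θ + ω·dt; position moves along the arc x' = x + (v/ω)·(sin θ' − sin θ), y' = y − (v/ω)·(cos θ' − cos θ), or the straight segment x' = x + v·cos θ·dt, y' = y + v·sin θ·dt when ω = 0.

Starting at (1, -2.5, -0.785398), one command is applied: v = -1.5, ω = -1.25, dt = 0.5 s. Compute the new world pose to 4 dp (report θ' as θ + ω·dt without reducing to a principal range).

θ' = -0.7854 + -1.25·0.5 = -1.4104
R = v/ω = -1.5/-1.25 = 1.2000
x' = 1 + 1.2000·(sin -1.4104 − sin -0.7854) = 0.6639
y' = -2.5 − 1.2000·(cos -1.4104 − cos -0.7854) = -1.8431

(0.6639, -1.8431, -1.4104)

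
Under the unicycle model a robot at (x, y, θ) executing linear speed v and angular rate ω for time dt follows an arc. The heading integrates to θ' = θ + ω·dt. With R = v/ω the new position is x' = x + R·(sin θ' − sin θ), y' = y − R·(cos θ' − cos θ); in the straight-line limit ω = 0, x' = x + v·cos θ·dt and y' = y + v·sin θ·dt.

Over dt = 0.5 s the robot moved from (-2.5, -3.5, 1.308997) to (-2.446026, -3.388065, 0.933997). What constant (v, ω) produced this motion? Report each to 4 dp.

v = 0.2500, ω = -0.7500

Δθ = 0.933997 − 1.308997 = -0.375000
ω = Δθ/dt = -0.375000/0.5 = -0.7500
R = −Δy/(cos θ' − cos θ) = -0.3333
v = R·ω = -0.3333·-0.7500 = 0.2500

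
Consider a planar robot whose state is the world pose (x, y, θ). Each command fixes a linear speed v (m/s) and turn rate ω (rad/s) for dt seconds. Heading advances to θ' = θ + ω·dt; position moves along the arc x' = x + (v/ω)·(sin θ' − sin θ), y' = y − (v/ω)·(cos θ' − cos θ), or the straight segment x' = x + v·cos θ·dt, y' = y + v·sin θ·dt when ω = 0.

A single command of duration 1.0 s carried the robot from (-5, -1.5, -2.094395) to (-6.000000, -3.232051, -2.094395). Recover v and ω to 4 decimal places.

Δθ = -2.094395 − -2.094395 = 0.000000
ω = Δθ/dt = 0.000000/1.0 = 0.0000
ω = 0 → v = (Δx·cos θ + Δy·sin θ)/dt = 2.0000

v = 2.0000, ω = 0.0000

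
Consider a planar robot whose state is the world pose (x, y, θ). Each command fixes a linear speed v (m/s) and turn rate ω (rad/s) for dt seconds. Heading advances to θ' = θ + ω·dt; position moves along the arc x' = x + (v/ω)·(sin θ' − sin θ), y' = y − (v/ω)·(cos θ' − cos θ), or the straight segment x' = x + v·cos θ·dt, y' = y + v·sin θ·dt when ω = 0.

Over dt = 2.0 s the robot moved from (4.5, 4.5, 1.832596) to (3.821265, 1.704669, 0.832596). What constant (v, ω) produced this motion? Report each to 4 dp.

Δθ = 0.832596 − 1.832596 = -1.000000
ω = Δθ/dt = -1.000000/2.0 = -0.5000
R = −Δy/(cos θ' − cos θ) = 3.0000
v = R·ω = 3.0000·-0.5000 = -1.5000

v = -1.5000, ω = -0.5000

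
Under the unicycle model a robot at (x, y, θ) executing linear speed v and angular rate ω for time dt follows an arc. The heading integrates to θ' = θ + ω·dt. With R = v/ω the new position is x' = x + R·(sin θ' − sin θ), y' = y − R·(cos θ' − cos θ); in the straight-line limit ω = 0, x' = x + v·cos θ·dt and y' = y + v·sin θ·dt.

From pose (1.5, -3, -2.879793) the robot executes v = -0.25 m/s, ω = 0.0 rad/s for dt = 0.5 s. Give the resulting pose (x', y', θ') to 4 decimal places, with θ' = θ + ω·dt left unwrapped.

(1.6207, -2.9676, -2.8798)

θ' = -2.8798 + 0.0·0.5 = -2.8798
ω = 0 → straight: x' = 1.5 + -0.25·cos(-2.8798)·0.5 = 1.6207
y' = -3 + -0.25·sin(-2.8798)·0.5 = -2.9676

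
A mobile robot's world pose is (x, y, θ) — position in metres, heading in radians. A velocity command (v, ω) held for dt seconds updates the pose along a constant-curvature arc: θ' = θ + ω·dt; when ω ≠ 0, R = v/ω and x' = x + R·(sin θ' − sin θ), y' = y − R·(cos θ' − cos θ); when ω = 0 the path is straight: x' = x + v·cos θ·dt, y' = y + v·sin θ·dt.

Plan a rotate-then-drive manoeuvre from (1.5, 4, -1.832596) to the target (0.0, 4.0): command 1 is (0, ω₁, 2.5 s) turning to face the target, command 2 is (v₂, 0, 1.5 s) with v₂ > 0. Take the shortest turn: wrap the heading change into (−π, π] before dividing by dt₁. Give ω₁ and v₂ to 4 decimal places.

heading to target = atan2(4−4, 0−1.5) = 3.1416
Δθ = wrap(3.1416 − -1.8326) = -1.3090; ω₁ = Δθ/dt₁ = -0.5236
distance = √((0−1.5)² + (4−4)²) = 1.5000; v₂ = distance/dt₂ = 1.0000

ω₁ = -0.5236, v₂ = 1.0000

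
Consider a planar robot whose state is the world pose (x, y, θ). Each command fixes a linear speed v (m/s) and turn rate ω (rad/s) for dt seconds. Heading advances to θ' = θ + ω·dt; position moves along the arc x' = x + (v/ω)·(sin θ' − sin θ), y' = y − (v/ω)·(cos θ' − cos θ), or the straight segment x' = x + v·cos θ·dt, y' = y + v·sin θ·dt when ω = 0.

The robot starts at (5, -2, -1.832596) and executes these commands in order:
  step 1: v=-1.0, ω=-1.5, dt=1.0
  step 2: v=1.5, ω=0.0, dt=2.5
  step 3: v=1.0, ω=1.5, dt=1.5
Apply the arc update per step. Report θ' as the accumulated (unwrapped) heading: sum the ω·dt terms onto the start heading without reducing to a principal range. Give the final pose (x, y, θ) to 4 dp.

(1.3734, -1.7733, -1.0826)

step 1: θ'=-3.3326 (R=0.6667) → pose (5.7705, -1.5180, -3.3326)
step 2: θ'=-3.3326 (straight) → pose (2.0887, -0.8061, -3.3326)
step 3: θ'=-1.0826 (R=0.6667) → pose (1.3734, -1.7733, -1.0826)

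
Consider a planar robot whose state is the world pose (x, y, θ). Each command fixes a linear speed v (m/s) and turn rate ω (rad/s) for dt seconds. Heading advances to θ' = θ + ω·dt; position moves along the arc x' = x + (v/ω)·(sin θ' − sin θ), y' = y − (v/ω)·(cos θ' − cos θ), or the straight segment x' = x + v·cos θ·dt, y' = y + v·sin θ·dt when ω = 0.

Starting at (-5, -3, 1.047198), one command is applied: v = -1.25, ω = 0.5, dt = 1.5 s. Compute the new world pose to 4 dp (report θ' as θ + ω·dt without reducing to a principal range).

(-5.2711, -4.8112, 1.7972)

θ' = 1.0472 + 0.5·1.5 = 1.7972
R = v/ω = -1.25/0.5 = -2.5000
x' = -5 + -2.5000·(sin 1.7972 − sin 1.0472) = -5.2711
y' = -3 − -2.5000·(cos 1.7972 − cos 1.0472) = -4.8112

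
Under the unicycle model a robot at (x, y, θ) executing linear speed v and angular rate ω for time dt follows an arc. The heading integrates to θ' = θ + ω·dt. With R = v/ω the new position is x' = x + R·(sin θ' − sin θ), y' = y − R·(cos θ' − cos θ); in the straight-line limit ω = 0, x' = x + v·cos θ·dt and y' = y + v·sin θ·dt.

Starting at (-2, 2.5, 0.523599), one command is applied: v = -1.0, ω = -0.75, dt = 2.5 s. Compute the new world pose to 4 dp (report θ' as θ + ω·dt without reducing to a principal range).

θ' = 0.5236 + -0.75·2.5 = -1.3514
R = v/ω = -1.0/-0.75 = 1.3333
x' = -2 + 1.3333·(sin -1.3514 − sin 0.5236) = -3.9680
y' = 2.5 − 1.3333·(cos -1.3514 − cos 0.5236) = 3.3645

(-3.9680, 3.3645, -1.3514)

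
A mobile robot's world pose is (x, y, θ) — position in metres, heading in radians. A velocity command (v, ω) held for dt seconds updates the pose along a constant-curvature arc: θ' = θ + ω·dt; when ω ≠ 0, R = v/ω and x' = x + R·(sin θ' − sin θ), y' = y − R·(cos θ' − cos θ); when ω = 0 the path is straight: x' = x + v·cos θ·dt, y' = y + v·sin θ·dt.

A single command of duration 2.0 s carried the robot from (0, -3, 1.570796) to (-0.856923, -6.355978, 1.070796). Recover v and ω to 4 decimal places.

v = -1.7500, ω = -0.2500

Δθ = 1.070796 − 1.570796 = -0.500000
ω = Δθ/dt = -0.500000/2.0 = -0.2500
R = −Δy/(cos θ' − cos θ) = 7.0000
v = R·ω = 7.0000·-0.2500 = -1.7500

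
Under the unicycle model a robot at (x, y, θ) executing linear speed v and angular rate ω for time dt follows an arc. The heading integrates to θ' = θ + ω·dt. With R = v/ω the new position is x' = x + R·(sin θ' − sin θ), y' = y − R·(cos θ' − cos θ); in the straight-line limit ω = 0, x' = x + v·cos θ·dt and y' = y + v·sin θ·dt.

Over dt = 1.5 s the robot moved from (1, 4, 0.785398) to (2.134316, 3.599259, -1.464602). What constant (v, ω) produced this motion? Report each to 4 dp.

v = 1.0000, ω = -1.5000

Δθ = -1.464602 − 0.785398 = -2.250000
ω = Δθ/dt = -2.250000/1.5 = -1.5000
R = Δx/(sin θ' − sin θ) = -0.6667
v = R·ω = -0.6667·-1.5000 = 1.0000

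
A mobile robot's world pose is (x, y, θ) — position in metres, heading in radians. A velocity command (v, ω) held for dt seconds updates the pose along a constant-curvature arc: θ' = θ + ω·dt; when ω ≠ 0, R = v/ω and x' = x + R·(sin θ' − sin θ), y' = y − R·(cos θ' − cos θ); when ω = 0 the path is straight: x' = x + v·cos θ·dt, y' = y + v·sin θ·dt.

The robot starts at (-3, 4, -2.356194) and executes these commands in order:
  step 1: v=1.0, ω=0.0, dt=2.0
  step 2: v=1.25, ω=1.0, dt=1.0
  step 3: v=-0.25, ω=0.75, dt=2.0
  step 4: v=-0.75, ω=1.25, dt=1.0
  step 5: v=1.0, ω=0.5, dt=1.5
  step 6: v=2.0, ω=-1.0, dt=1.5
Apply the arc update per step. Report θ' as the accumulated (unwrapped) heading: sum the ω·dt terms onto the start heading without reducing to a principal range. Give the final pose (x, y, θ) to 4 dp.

step 1: θ'=-2.3562 (straight) → pose (-4.4142, 2.5858, -2.3562)
step 2: θ'=-1.3562 (R=1.2500) → pose (-4.7517, 1.4357, -1.3562)
step 3: θ'=0.1438 (R=-0.3333) → pose (-5.1251, 1.6946, 0.1438)
step 4: θ'=1.3938 (R=-0.6000) → pose (-5.6298, 1.2064, 1.3938)
step 5: θ'=2.1438 (R=2.0000) → pose (-5.9180, 2.6429, 2.1438)
step 6: θ'=0.6438 (R=-2.0000) → pose (-5.4379, 5.3269, 0.6438)

(-5.4379, 5.3269, 0.6438)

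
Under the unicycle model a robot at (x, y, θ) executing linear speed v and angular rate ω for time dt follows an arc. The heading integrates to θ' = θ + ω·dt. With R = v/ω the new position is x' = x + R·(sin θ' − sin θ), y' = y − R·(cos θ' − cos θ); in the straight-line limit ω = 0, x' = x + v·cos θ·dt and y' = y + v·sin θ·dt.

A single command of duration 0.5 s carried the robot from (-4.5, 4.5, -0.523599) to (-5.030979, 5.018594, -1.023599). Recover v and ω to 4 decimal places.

Δθ = -1.023599 − -0.523599 = -0.500000
ω = Δθ/dt = -0.500000/0.5 = -1.0000
R = Δx/(sin θ' − sin θ) = 1.5000
v = R·ω = 1.5000·-1.0000 = -1.5000

v = -1.5000, ω = -1.0000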